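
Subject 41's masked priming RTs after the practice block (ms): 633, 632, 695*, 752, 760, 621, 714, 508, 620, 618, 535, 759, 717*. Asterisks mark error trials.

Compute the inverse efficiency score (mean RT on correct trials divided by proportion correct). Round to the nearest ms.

Correct trials (n=11): 633, 632, 752, 760, 621, 714, 508, 620, 618, 535, 759
Mean correct RT = 7152/11 = 650.1818 ms
Proportion correct = 11/13
IES = 650.1818 / (11/13) = 768.397 ms

768 ms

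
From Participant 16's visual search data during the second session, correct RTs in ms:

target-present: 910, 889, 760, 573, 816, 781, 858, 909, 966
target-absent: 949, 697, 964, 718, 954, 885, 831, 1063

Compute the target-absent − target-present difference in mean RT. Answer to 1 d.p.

M(target-present) = 7462/9 = 829.111
M(target-absent) = 7061/8 = 882.625
Difference = 882.625 − 829.111 = 53.514 ms

53.5 ms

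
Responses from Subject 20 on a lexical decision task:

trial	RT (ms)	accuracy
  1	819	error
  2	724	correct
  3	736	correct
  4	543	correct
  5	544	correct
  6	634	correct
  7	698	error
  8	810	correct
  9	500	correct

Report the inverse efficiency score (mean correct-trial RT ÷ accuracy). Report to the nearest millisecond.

Correct trials (n=7): 724, 736, 543, 544, 634, 810, 500
Mean correct RT = 4491/7 = 641.5714 ms
Proportion correct = 7/9
IES = 641.5714 / (7/9) = 824.878 ms

825 ms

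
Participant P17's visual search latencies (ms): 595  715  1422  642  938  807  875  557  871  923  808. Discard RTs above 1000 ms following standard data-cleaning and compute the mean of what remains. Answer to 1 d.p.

Excluded: 1422
Retained (n=10): Σ = 7731
Mean = 7731/10 = 773.1000

773.1 ms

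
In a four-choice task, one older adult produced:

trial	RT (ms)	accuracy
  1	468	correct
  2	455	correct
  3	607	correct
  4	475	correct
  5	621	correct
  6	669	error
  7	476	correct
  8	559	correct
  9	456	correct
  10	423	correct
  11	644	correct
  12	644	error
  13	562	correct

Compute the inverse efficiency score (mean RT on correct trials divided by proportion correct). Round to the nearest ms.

Correct trials (n=11): 468, 455, 607, 475, 621, 476, 559, 456, 423, 644, 562
Mean correct RT = 5746/11 = 522.3636 ms
Proportion correct = 11/13
IES = 522.3636 / (11/13) = 617.339 ms

617 ms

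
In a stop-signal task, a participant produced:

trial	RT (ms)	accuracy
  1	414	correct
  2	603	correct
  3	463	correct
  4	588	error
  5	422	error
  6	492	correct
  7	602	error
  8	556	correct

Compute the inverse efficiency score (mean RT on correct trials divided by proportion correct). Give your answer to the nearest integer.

Correct trials (n=5): 414, 603, 463, 492, 556
Mean correct RT = 2528/5 = 505.6000 ms
Proportion correct = 5/8
IES = 505.6000 / (5/8) = 808.960 ms

809 ms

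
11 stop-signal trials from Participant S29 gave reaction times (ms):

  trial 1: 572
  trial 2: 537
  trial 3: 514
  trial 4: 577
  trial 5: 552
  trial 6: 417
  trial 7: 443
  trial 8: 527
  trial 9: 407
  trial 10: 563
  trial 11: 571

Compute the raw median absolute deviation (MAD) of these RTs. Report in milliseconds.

34 ms

Sorted: 407, 417, 443, 514, 527, 537, 552, 563, 571, 572, 577 → median = 537
|x − 537|: 35, 0, 23, 40, 15, 120, 94, 10, 130, 26, 34
Sorted deviations: 0, 10, 15, 23, 26, 34, 35, 40, 94, 120, 130 → MAD = 34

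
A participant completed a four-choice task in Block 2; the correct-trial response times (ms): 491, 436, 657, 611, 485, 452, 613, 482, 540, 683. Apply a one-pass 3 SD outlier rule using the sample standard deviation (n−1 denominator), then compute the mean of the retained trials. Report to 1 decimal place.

545.0 ms

n = 10, ΣRT = 5450, M = 545.000
Σ(x−M)² = 71608.00; s = √(71608.00/9) = 89.199
Cutoffs: 545.000 ± 3·89.199 → [277.4, 812.6]
No RTs fall outside the cutoffs; all 10 retained. Mean = 5450/10 = 545.000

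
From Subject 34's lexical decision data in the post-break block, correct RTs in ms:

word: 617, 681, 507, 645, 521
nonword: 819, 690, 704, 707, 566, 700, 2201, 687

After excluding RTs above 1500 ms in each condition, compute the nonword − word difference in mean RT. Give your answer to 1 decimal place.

101.9 ms

nonword: exclude 2201
M(word) = 2971/5 = 594.200
M(nonword) = 4873/7 = 696.143
Difference = 696.143 − 594.200 = 101.943 ms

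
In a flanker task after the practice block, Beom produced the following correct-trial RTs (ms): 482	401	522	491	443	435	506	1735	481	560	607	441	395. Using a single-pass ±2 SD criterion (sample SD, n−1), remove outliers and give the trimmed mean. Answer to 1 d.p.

n = 13, ΣRT = 7499, M = 576.846
Σ(x−M)² = 1496571.69; s = √(1496571.69/12) = 353.149
Cutoffs: 576.846 ± 2·353.149 → [-129.5, 1283.1]
Outside: 1735 → excluded.
Retained (n=12): Σ = 5764, mean = 5764/12 = 480.333

480.3 ms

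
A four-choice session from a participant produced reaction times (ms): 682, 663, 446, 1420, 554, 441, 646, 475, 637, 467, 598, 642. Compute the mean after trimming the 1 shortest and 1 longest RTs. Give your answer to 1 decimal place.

Sorted: 441, 446, 467, 475, 554, 598, 637, 642, 646, 663, 682, 1420
Drop lowest 1 (441) and highest 1 (1420)
Remaining (n=10): Σ = 5810, mean = 5810/10 = 581.000

581.0 ms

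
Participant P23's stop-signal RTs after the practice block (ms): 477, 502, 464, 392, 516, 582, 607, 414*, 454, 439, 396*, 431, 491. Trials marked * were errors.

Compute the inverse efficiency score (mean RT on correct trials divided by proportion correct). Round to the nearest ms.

575 ms

Correct trials (n=11): 477, 502, 464, 392, 516, 582, 607, 454, 439, 431, 491
Mean correct RT = 5355/11 = 486.8182 ms
Proportion correct = 11/13
IES = 486.8182 / (11/13) = 575.331 ms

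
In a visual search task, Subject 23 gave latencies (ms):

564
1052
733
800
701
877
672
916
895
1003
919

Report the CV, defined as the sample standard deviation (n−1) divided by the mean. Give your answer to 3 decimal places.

n = 11, Σ = 9132, M = 830.1818
Σ(x−M)² = 223633.636; s = √(223633.636/10) = 149.5439
CV = 149.5439 / 830.1818 = 0.18013

0.180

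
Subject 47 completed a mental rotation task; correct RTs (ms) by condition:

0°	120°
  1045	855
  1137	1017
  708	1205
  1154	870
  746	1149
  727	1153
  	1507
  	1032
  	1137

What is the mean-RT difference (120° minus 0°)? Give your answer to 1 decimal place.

M(0°) = 5517/6 = 919.500
M(120°) = 9925/9 = 1102.778
Difference = 1102.778 − 919.500 = 183.278 ms

183.3 ms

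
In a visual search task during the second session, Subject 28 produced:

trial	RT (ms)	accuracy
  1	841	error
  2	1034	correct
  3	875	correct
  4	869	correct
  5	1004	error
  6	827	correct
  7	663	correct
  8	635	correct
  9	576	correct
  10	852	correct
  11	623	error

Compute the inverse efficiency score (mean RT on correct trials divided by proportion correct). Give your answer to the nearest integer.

1088 ms

Correct trials (n=8): 1034, 875, 869, 827, 663, 635, 576, 852
Mean correct RT = 6331/8 = 791.3750 ms
Proportion correct = 8/11
IES = 791.3750 / (8/11) = 1088.141 ms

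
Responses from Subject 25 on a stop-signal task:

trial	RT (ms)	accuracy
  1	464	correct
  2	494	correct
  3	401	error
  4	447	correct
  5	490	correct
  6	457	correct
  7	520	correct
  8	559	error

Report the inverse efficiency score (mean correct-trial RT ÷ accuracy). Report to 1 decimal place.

638.2 ms

Correct trials (n=6): 464, 494, 447, 490, 457, 520
Mean correct RT = 2872/6 = 478.6667 ms
Proportion correct = 6/8
IES = 478.6667 / (6/8) = 638.222 ms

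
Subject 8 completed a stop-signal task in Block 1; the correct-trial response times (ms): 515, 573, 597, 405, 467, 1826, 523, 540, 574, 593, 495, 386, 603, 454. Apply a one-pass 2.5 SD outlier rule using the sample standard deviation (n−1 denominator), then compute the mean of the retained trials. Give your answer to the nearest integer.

n = 14, ΣRT = 8551, M = 610.786
Σ(x−M)² = 1653524.36; s = √(1653524.36/13) = 356.643
Cutoffs: 610.786 ± 2.5·356.643 → [-280.8, 1502.4]
Outside: 1826 → excluded.
Retained (n=13): Σ = 6725, mean = 6725/13 = 517.308

517 ms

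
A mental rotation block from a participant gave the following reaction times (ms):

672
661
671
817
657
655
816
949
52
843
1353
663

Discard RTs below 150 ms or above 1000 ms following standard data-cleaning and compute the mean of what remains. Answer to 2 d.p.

740.40 ms

Excluded: 52, 1353
Retained (n=10): Σ = 7404
Mean = 7404/10 = 740.4000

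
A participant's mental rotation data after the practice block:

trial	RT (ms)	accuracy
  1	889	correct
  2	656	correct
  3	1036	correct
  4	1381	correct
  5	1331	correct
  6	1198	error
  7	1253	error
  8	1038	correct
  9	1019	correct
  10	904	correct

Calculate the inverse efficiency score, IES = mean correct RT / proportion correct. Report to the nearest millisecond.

1290 ms

Correct trials (n=8): 889, 656, 1036, 1381, 1331, 1038, 1019, 904
Mean correct RT = 8254/8 = 1031.7500 ms
Proportion correct = 8/10
IES = 1031.7500 / (8/10) = 1289.688 ms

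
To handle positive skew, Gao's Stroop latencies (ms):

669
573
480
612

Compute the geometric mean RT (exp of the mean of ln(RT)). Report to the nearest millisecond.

579 ms

ln(RT): 6.5058, 6.3509, 6.1738, 6.4167
Mean ln(RT) = 25.4472/4 = 6.36180
Geometric mean = exp(6.36180) = 579.29 ms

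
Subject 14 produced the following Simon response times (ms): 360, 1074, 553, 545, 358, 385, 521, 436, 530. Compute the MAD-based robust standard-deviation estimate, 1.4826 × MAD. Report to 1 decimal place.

126.0 ms

Sorted: 358, 360, 385, 436, 521, 530, 545, 553, 1074 → median = 521
|x − 521| sorted: 0, 9, 24, 32, 85, 136, 161, 163, 553 → MAD = 85
Robust SD ≈ 1.4826 × 85 = 126.021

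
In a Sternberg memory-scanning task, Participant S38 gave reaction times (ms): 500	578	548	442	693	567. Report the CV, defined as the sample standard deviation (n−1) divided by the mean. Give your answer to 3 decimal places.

0.152

n = 6, Σ = 3328, M = 554.6667
Σ(x−M)² = 35559.333; s = √(35559.333/5) = 84.3319
CV = 84.3319 / 554.6667 = 0.15204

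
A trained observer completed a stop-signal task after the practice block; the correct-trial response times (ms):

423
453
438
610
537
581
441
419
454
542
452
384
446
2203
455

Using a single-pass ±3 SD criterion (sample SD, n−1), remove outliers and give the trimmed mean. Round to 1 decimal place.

473.9 ms

n = 15, ΣRT = 8838, M = 589.200
Σ(x−M)² = 2847494.40; s = √(2847494.40/14) = 450.991
Cutoffs: 589.200 ± 3·450.991 → [-763.8, 1942.2]
Outside: 2203 → excluded.
Retained (n=14): Σ = 6635, mean = 6635/14 = 473.929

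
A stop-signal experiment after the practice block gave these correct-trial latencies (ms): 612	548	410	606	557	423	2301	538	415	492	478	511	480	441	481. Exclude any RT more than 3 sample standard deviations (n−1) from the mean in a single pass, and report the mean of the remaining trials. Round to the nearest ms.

499 ms

n = 15, ΣRT = 9293, M = 619.533
Σ(x−M)² = 3086219.73; s = √(3086219.73/14) = 469.515
Cutoffs: 619.533 ± 3·469.515 → [-789.0, 2028.1]
Outside: 2301 → excluded.
Retained (n=14): Σ = 6992, mean = 6992/14 = 499.429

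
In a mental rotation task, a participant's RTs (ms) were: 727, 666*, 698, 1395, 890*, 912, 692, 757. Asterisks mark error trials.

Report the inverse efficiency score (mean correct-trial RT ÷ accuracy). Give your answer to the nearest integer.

1151 ms

Correct trials (n=6): 727, 698, 1395, 912, 692, 757
Mean correct RT = 5181/6 = 863.5000 ms
Proportion correct = 6/8
IES = 863.5000 / (6/8) = 1151.333 ms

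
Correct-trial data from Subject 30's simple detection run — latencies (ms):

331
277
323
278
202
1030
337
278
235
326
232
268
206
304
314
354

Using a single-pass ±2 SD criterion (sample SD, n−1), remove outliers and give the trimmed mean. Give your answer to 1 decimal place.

n = 16, ΣRT = 5295, M = 330.938
Σ(x−M)² = 554058.94; s = √(554058.94/15) = 192.191
Cutoffs: 330.938 ± 2·192.191 → [-53.4, 715.3]
Outside: 1030 → excluded.
Retained (n=15): Σ = 4265, mean = 4265/15 = 284.333

284.3 ms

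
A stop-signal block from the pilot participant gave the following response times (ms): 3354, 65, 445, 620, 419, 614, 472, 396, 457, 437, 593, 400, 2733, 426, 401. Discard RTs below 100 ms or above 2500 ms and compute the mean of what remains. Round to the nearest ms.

Excluded: 65, 2733, 3354
Retained (n=12): Σ = 5680
Mean = 5680/12 = 473.3333

473 ms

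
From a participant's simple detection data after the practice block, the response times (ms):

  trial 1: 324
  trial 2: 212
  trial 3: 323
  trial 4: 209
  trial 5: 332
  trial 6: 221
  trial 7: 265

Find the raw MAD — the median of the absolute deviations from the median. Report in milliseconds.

56 ms

Sorted: 209, 212, 221, 265, 323, 324, 332 → median = 265
|x − 265|: 59, 53, 58, 56, 67, 44, 0
Sorted deviations: 0, 44, 53, 56, 58, 59, 67 → MAD = 56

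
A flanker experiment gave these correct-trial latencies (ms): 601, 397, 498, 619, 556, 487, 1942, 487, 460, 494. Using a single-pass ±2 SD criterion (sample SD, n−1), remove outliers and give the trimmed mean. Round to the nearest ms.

n = 10, ΣRT = 6541, M = 654.100
Σ(x−M)² = 1881980.90; s = √(1881980.90/9) = 457.284
Cutoffs: 654.100 ± 2·457.284 → [-260.5, 1568.7]
Outside: 1942 → excluded.
Retained (n=9): Σ = 4599, mean = 4599/9 = 511.000

511 ms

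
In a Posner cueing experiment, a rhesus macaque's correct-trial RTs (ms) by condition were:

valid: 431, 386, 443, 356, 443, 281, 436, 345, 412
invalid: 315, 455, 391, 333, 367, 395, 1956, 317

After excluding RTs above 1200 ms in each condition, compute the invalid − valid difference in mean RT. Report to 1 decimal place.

-25.0 ms

invalid: exclude 1956
M(valid) = 3533/9 = 392.556
M(invalid) = 2573/7 = 367.571
Difference = 367.571 − 392.556 = -24.984 ms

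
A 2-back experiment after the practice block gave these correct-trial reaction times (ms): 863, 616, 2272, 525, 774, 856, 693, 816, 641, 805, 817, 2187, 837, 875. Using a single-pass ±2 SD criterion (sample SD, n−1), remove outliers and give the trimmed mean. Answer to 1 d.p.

759.8 ms

n = 14, ΣRT = 13577, M = 969.786
Σ(x−M)² = 3848528.36; s = √(3848528.36/13) = 544.096
Cutoffs: 969.786 ± 2·544.096 → [-118.4, 2058.0]
Outside: 2187, 2272 → excluded.
Retained (n=12): Σ = 9118, mean = 9118/12 = 759.833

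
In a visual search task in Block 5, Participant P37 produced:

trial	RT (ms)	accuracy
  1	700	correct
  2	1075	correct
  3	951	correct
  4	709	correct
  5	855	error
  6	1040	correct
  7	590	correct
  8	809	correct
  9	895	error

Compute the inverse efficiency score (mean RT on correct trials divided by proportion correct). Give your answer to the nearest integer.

Correct trials (n=7): 700, 1075, 951, 709, 1040, 590, 809
Mean correct RT = 5874/7 = 839.1429 ms
Proportion correct = 7/9
IES = 839.1429 / (7/9) = 1078.898 ms

1079 ms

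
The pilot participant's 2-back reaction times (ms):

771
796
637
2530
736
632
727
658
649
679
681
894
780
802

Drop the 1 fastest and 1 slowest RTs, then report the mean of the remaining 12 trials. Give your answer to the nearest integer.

734 ms

Sorted: 632, 637, 649, 658, 679, 681, 727, 736, 771, 780, 796, 802, 894, 2530
Drop lowest 1 (632) and highest 1 (2530)
Remaining (n=12): Σ = 8810, mean = 8810/12 = 734.167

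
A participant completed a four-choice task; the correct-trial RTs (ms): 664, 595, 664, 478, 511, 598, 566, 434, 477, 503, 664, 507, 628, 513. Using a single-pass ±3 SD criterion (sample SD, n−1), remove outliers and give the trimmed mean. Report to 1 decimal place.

557.3 ms

n = 14, ΣRT = 7802, M = 557.286
Σ(x−M)² = 79830.86; s = √(79830.86/13) = 78.363
Cutoffs: 557.286 ± 3·78.363 → [322.2, 792.4]
No RTs fall outside the cutoffs; all 14 retained. Mean = 7802/14 = 557.286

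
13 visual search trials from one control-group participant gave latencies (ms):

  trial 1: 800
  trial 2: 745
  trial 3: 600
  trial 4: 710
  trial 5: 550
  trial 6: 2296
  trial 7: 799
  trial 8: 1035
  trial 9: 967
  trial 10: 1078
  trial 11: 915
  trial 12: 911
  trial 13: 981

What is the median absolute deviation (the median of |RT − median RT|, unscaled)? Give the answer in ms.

Sorted: 550, 600, 710, 745, 799, 800, 911, 915, 967, 981, 1035, 1078, 2296 → median = 911
|x − 911|: 111, 166, 311, 201, 361, 1385, 112, 124, 56, 167, 4, 0, 70
Sorted deviations: 0, 4, 56, 70, 111, 112, 124, 166, 167, 201, 311, 361, 1385 → MAD = 124

124 ms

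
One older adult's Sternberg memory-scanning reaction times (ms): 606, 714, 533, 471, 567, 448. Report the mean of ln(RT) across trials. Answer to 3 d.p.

ln(RT): 6.4069, 6.5709, 6.2785, 6.1549, 6.3404, 6.1048
Σ ln(RT) = 37.8563
Mean = 37.8563/6 = 6.30938

6.309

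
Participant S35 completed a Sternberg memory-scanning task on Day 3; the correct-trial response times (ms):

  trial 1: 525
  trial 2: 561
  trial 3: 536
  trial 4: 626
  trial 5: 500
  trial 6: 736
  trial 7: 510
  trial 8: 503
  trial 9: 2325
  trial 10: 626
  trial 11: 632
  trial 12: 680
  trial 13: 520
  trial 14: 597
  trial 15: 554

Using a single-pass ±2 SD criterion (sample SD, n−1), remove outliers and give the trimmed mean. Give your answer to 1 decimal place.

n = 15, ΣRT = 10431, M = 695.400
Σ(x−M)² = 2913655.60; s = √(2913655.60/14) = 456.200
Cutoffs: 695.400 ± 2·456.200 → [-217.0, 1607.8]
Outside: 2325 → excluded.
Retained (n=14): Σ = 8106, mean = 8106/14 = 579.000

579.0 ms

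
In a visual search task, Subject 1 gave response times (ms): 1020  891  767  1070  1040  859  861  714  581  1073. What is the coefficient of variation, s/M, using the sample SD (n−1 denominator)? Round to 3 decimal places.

0.187

n = 10, Σ = 8876, M = 887.6000
Σ(x−M)² = 248620.400; s = √(248620.400/9) = 166.2062
CV = 166.2062 / 887.6000 = 0.18725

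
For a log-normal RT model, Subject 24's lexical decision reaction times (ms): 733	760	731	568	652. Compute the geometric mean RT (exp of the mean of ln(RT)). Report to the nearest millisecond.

685 ms

ln(RT): 6.5971, 6.6333, 6.5944, 6.3421, 6.4800
Mean ln(RT) = 32.6470/5 = 6.52941
Geometric mean = exp(6.52941) = 684.99 ms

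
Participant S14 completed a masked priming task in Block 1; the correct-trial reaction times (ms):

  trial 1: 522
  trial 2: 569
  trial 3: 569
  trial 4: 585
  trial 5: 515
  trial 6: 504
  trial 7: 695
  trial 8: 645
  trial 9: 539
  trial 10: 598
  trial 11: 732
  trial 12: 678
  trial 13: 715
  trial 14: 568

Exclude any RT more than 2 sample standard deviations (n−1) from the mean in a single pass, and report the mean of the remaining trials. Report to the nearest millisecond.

602 ms

n = 14, ΣRT = 8434, M = 602.429
Σ(x−M)² = 77121.43; s = √(77121.43/13) = 77.022
Cutoffs: 602.429 ± 2·77.022 → [448.4, 756.5]
No RTs fall outside the cutoffs; all 14 retained. Mean = 8434/14 = 602.429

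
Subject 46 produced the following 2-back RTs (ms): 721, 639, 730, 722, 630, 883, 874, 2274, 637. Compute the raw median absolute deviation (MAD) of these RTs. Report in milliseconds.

Sorted: 630, 637, 639, 721, 722, 730, 874, 883, 2274 → median = 722
|x − 722|: 1, 83, 8, 0, 92, 161, 152, 1552, 85
Sorted deviations: 0, 1, 8, 83, 85, 92, 152, 161, 1552 → MAD = 85

85 ms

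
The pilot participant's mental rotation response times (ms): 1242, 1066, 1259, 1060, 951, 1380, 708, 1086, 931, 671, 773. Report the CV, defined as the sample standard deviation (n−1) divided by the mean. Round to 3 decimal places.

0.229

n = 11, Σ = 11127, M = 1011.5455
Σ(x−M)² = 536126.727; s = √(536126.727/10) = 231.5441
CV = 231.5441 / 1011.5455 = 0.22890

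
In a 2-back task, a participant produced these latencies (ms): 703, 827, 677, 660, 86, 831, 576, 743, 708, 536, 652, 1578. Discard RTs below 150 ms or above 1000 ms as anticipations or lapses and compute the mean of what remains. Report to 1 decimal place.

Excluded: 86, 1578
Retained (n=10): Σ = 6913
Mean = 6913/10 = 691.3000

691.3 ms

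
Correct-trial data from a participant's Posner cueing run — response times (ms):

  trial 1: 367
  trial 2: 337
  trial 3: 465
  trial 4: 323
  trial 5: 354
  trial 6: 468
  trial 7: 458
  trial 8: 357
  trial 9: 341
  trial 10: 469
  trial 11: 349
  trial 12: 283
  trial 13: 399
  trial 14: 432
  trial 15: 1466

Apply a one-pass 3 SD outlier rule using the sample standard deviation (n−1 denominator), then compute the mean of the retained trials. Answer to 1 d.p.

n = 15, ΣRT = 6868, M = 457.867
Σ(x−M)² = 1138849.73; s = √(1138849.73/14) = 285.213
Cutoffs: 457.867 ± 3·285.213 → [-397.8, 1313.5]
Outside: 1466 → excluded.
Retained (n=14): Σ = 5402, mean = 5402/14 = 385.857

385.9 ms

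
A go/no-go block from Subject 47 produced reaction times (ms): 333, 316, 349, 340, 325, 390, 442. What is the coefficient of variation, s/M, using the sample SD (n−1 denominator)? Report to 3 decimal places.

0.125

n = 7, Σ = 2495, M = 356.4286
Σ(x−M)² = 11945.714; s = √(11945.714/6) = 44.6201
CV = 44.6201 / 356.4286 = 0.12519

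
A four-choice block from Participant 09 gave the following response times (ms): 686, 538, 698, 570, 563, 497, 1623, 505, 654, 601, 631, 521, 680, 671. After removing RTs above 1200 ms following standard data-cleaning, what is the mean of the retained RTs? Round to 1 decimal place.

601.2 ms

Excluded: 1623
Retained (n=13): Σ = 7815
Mean = 7815/13 = 601.1538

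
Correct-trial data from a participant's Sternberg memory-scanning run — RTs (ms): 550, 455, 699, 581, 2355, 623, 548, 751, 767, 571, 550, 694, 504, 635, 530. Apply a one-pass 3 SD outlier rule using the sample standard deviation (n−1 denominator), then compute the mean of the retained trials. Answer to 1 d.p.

n = 15, ΣRT = 10813, M = 720.867
Σ(x−M)² = 2976021.73; s = √(2976021.73/14) = 461.056
Cutoffs: 720.867 ± 3·461.056 → [-662.3, 2104.0]
Outside: 2355 → excluded.
Retained (n=14): Σ = 8458, mean = 8458/14 = 604.143

604.1 ms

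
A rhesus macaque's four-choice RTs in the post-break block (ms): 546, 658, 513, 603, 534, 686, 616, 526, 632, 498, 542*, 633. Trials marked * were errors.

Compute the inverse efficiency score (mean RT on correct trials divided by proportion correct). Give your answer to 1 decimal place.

Correct trials (n=11): 546, 658, 513, 603, 534, 686, 616, 526, 632, 498, 633
Mean correct RT = 6445/11 = 585.9091 ms
Proportion correct = 11/12
IES = 585.9091 / (11/12) = 639.174 ms

639.2 ms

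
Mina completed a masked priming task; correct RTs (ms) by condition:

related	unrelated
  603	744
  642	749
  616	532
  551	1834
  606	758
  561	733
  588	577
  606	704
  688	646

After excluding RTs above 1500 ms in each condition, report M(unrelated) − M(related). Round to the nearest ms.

74 ms

unrelated: exclude 1834
M(related) = 5461/9 = 606.778
M(unrelated) = 5443/8 = 680.375
Difference = 680.375 − 606.778 = 73.597 ms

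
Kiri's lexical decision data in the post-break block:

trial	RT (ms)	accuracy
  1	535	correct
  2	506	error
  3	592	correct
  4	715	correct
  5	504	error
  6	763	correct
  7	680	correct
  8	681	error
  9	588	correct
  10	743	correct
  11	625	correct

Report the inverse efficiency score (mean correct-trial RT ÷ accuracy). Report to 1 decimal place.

900.8 ms

Correct trials (n=8): 535, 592, 715, 763, 680, 588, 743, 625
Mean correct RT = 5241/8 = 655.1250 ms
Proportion correct = 8/11
IES = 655.1250 / (8/11) = 900.797 ms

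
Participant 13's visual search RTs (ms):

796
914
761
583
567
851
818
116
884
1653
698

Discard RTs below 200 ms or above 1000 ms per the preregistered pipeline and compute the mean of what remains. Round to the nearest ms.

Excluded: 116, 1653
Retained (n=9): Σ = 6872
Mean = 6872/9 = 763.5556

764 ms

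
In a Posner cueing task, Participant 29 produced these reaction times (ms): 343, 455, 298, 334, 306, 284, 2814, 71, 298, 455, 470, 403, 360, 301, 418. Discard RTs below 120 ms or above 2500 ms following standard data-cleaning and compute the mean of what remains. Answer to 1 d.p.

Excluded: 71, 2814
Retained (n=13): Σ = 4725
Mean = 4725/13 = 363.4615

363.5 ms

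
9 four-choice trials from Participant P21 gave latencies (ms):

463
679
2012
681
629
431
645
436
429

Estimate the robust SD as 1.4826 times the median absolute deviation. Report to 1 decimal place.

Sorted: 429, 431, 436, 463, 629, 645, 679, 681, 2012 → median = 629
|x − 629| sorted: 0, 16, 50, 52, 166, 193, 198, 200, 1383 → MAD = 166
Robust SD ≈ 1.4826 × 166 = 246.112

246.1 ms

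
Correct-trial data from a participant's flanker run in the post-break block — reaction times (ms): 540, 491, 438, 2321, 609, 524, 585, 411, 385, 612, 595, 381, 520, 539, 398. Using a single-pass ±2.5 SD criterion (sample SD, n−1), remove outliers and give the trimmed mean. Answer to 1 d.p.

n = 15, ΣRT = 9349, M = 623.267
Σ(x−M)² = 3182528.93; s = √(3182528.93/14) = 476.785
Cutoffs: 623.267 ± 2.5·476.785 → [-568.7, 1815.2]
Outside: 2321 → excluded.
Retained (n=14): Σ = 7028, mean = 7028/14 = 502.000

502.0 ms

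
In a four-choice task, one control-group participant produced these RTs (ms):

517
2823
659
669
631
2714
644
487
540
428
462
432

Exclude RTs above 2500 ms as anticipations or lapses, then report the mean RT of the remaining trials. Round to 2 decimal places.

546.90 ms

Excluded: 2714, 2823
Retained (n=10): Σ = 5469
Mean = 5469/10 = 546.9000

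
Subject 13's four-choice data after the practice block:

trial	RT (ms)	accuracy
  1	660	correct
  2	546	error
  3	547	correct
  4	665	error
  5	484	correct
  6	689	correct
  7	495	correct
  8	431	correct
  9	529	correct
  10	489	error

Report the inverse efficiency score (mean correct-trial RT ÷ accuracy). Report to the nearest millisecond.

Correct trials (n=7): 660, 547, 484, 689, 495, 431, 529
Mean correct RT = 3835/7 = 547.8571 ms
Proportion correct = 7/10
IES = 547.8571 / (7/10) = 782.653 ms

783 ms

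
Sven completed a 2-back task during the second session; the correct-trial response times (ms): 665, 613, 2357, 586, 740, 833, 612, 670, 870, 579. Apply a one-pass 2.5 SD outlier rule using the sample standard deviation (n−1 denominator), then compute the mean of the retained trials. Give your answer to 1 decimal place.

685.3 ms

n = 10, ΣRT = 8525, M = 852.500
Σ(x−M)² = 2606350.50; s = √(2606350.50/9) = 538.140
Cutoffs: 852.500 ± 2.5·538.140 → [-492.8, 2197.8]
Outside: 2357 → excluded.
Retained (n=9): Σ = 6168, mean = 6168/9 = 685.333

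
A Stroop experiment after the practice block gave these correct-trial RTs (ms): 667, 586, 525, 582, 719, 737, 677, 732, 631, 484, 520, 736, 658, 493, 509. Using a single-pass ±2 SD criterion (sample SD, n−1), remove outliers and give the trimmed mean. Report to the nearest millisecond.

617 ms

n = 15, ΣRT = 9256, M = 617.067
Σ(x−M)² = 124954.93; s = √(124954.93/14) = 94.474
Cutoffs: 617.067 ± 2·94.474 → [428.1, 806.0]
No RTs fall outside the cutoffs; all 15 retained. Mean = 9256/15 = 617.067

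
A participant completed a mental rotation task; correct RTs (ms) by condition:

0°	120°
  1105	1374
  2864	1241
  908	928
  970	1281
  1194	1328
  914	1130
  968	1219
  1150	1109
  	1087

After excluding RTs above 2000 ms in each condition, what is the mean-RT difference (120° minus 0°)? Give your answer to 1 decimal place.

158.7 ms

0°: exclude 2864
M(0°) = 7209/7 = 1029.857
M(120°) = 10697/9 = 1188.556
Difference = 1188.556 − 1029.857 = 158.698 ms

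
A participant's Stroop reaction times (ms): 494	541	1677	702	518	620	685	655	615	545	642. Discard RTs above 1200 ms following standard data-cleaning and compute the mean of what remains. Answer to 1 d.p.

Excluded: 1677
Retained (n=10): Σ = 6017
Mean = 6017/10 = 601.7000

601.7 ms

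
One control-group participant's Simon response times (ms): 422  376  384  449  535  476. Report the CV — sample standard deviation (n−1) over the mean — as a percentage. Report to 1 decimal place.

13.6%

n = 6, Σ = 2642, M = 440.3333
Σ(x−M)² = 17957.333; s = √(17957.333/5) = 59.9288
CV = 59.9288 / 440.3333 = 0.13610 = 13.610%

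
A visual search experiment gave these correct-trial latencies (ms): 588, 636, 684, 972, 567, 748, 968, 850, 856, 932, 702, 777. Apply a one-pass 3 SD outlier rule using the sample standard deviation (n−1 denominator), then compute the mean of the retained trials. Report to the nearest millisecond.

n = 12, ΣRT = 9280, M = 773.333
Σ(x−M)² = 224756.67; s = √(224756.67/11) = 142.942
Cutoffs: 773.333 ± 3·142.942 → [344.5, 1202.2]
No RTs fall outside the cutoffs; all 12 retained. Mean = 9280/12 = 773.333

773 ms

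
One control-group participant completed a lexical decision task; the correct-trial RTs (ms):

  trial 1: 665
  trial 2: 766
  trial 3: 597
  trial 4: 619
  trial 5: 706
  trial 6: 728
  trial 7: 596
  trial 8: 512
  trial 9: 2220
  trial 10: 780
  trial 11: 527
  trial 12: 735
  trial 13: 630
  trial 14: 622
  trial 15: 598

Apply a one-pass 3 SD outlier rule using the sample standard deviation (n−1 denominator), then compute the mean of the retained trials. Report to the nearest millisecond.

649 ms

n = 15, ΣRT = 11301, M = 753.400
Σ(x−M)² = 2396299.60; s = √(2396299.60/14) = 413.720
Cutoffs: 753.400 ± 3·413.720 → [-487.8, 1994.6]
Outside: 2220 → excluded.
Retained (n=14): Σ = 9081, mean = 9081/14 = 648.643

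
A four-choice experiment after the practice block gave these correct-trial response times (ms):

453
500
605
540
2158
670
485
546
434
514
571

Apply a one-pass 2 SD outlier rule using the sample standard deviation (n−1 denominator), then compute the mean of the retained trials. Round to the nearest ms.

532 ms

n = 11, ΣRT = 7476, M = 679.636
Σ(x−M)² = 2449670.55; s = √(2449670.55/10) = 494.941
Cutoffs: 679.636 ± 2·494.941 → [-310.2, 1669.5]
Outside: 2158 → excluded.
Retained (n=10): Σ = 5318, mean = 5318/10 = 531.800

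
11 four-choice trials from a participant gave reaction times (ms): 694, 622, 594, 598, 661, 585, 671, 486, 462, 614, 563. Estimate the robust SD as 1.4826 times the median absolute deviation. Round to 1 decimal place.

51.9 ms

Sorted: 462, 486, 563, 585, 594, 598, 614, 622, 661, 671, 694 → median = 598
|x − 598| sorted: 0, 4, 13, 16, 24, 35, 63, 73, 96, 112, 136 → MAD = 35
Robust SD ≈ 1.4826 × 35 = 51.891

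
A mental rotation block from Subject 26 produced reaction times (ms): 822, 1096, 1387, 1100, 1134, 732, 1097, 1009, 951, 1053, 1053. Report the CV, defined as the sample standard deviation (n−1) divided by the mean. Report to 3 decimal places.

n = 11, Σ = 11434, M = 1039.4545
Σ(x−M)² = 290834.727; s = √(290834.727/10) = 170.5388
CV = 170.5388 / 1039.4545 = 0.16407

0.164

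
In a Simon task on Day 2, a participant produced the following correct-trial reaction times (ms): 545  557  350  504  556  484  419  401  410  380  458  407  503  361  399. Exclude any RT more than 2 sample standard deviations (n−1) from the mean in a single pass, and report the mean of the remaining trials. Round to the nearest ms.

n = 15, ΣRT = 6734, M = 448.933
Σ(x−M)² = 70870.93; s = √(70870.93/14) = 71.149
Cutoffs: 448.933 ± 2·71.149 → [306.6, 591.2]
No RTs fall outside the cutoffs; all 15 retained. Mean = 6734/15 = 448.933

449 ms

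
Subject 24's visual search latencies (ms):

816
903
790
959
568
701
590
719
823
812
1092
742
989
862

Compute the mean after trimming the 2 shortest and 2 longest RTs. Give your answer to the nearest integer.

Sorted: 568, 590, 701, 719, 742, 790, 812, 816, 823, 862, 903, 959, 989, 1092
Drop lowest 2 (568, 590) and highest 2 (989, 1092)
Remaining (n=10): Σ = 8127, mean = 8127/10 = 812.700

813 ms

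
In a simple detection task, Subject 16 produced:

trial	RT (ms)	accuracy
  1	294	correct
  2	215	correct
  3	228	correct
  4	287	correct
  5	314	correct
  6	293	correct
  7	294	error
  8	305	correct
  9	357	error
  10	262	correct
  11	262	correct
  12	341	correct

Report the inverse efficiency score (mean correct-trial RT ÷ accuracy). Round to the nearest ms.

Correct trials (n=10): 294, 215, 228, 287, 314, 293, 305, 262, 262, 341
Mean correct RT = 2801/10 = 280.1000 ms
Proportion correct = 10/12
IES = 280.1000 / (10/12) = 336.120 ms

336 ms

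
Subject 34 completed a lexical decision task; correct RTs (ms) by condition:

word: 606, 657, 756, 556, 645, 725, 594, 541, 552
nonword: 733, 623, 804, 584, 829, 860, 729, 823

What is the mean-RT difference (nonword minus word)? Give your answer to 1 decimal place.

122.3 ms

M(word) = 5632/9 = 625.778
M(nonword) = 5985/8 = 748.125
Difference = 748.125 − 625.778 = 122.347 ms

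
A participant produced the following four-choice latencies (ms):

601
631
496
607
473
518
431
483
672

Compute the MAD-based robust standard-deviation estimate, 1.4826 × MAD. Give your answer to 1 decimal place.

Sorted: 431, 473, 483, 496, 518, 601, 607, 631, 672 → median = 518
|x − 518| sorted: 0, 22, 35, 45, 83, 87, 89, 113, 154 → MAD = 83
Robust SD ≈ 1.4826 × 83 = 123.056

123.1 ms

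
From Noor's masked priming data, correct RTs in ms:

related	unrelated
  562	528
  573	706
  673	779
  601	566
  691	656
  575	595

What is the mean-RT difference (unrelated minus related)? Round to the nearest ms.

26 ms

M(related) = 3675/6 = 612.500
M(unrelated) = 3830/6 = 638.333
Difference = 638.333 − 612.500 = 25.833 ms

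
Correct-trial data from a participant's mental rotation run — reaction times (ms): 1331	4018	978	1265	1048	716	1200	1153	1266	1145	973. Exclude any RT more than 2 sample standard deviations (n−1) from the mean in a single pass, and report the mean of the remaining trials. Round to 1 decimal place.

n = 11, ΣRT = 15093, M = 1372.091
Σ(x−M)² = 8004504.91; s = √(8004504.91/10) = 894.679
Cutoffs: 1372.091 ± 2·894.679 → [-417.3, 3161.4]
Outside: 4018 → excluded.
Retained (n=10): Σ = 11075, mean = 11075/10 = 1107.500

1107.5 ms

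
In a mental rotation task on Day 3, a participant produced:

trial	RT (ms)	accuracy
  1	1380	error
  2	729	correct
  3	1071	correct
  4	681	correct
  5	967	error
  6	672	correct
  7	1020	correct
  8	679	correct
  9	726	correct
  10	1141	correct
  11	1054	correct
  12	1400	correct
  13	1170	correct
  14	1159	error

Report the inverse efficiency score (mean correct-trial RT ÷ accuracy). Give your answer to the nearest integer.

Correct trials (n=11): 729, 1071, 681, 672, 1020, 679, 726, 1141, 1054, 1400, 1170
Mean correct RT = 10343/11 = 940.2727 ms
Proportion correct = 11/14
IES = 940.2727 / (11/14) = 1196.711 ms

1197 ms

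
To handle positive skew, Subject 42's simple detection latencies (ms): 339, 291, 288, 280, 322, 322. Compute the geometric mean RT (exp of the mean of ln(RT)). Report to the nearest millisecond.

306 ms

ln(RT): 5.8260, 5.6733, 5.6630, 5.6348, 5.7746, 5.7746
Mean ln(RT) = 34.3462/6 = 5.72436
Geometric mean = exp(5.72436) = 306.24 ms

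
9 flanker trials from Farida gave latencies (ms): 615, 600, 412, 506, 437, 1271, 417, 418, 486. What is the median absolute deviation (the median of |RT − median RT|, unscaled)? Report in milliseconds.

Sorted: 412, 417, 418, 437, 486, 506, 600, 615, 1271 → median = 486
|x − 486|: 129, 114, 74, 20, 49, 785, 69, 68, 0
Sorted deviations: 0, 20, 49, 68, 69, 74, 114, 129, 785 → MAD = 69

69 ms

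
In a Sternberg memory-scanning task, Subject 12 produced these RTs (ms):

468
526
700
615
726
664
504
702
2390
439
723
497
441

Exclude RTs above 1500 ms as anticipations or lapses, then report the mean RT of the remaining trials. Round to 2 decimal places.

583.75 ms

Excluded: 2390
Retained (n=12): Σ = 7005
Mean = 7005/12 = 583.7500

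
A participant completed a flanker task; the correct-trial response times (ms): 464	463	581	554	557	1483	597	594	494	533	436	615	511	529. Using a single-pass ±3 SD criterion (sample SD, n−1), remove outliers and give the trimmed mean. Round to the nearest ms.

533 ms

n = 14, ΣRT = 8411, M = 600.786
Σ(x−M)² = 877124.36; s = √(877124.36/13) = 259.752
Cutoffs: 600.786 ± 3·259.752 → [-178.5, 1380.0]
Outside: 1483 → excluded.
Retained (n=13): Σ = 6928, mean = 6928/13 = 532.923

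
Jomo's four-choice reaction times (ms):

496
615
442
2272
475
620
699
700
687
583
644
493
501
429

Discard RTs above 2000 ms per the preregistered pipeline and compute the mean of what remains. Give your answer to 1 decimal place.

568.0 ms

Excluded: 2272
Retained (n=13): Σ = 7384
Mean = 7384/13 = 568.0000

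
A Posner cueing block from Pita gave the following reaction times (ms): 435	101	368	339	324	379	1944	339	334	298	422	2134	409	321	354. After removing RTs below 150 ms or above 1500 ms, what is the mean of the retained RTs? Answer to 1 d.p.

360.2 ms

Excluded: 101, 1944, 2134
Retained (n=12): Σ = 4322
Mean = 4322/12 = 360.1667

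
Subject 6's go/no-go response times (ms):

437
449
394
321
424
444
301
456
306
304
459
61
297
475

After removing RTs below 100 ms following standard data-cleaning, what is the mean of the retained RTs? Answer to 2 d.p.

Excluded: 61
Retained (n=13): Σ = 5067
Mean = 5067/13 = 389.7692

389.77 ms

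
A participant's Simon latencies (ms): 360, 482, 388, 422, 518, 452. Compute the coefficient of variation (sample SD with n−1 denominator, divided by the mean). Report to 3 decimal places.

n = 6, Σ = 2622, M = 437.0000
Σ(x−M)² = 17366.000; s = √(17366.000/5) = 58.9339
CV = 58.9339 / 437.0000 = 0.13486

0.135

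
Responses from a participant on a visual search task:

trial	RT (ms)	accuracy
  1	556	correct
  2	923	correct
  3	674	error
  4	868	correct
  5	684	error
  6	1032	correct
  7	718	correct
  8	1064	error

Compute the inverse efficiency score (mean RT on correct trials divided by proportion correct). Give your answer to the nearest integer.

1311 ms

Correct trials (n=5): 556, 923, 868, 1032, 718
Mean correct RT = 4097/5 = 819.4000 ms
Proportion correct = 5/8
IES = 819.4000 / (5/8) = 1311.040 ms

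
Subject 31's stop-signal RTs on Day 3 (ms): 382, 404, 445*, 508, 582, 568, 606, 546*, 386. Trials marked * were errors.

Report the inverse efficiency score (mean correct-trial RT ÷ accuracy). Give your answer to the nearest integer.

Correct trials (n=7): 382, 404, 508, 582, 568, 606, 386
Mean correct RT = 3436/7 = 490.8571 ms
Proportion correct = 7/9
IES = 490.8571 / (7/9) = 631.102 ms

631 ms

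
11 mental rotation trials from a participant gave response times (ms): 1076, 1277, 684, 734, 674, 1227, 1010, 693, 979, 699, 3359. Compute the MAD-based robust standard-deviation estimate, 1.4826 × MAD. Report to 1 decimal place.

Sorted: 674, 684, 693, 699, 734, 979, 1010, 1076, 1227, 1277, 3359 → median = 979
|x − 979| sorted: 0, 31, 97, 245, 248, 280, 286, 295, 298, 305, 2380 → MAD = 280
Robust SD ≈ 1.4826 × 280 = 415.128

415.1 ms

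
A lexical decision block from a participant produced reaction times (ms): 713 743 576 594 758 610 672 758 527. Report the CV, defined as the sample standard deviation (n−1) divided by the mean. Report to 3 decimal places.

n = 9, Σ = 5951, M = 661.2222
Σ(x−M)² = 60637.556; s = √(60637.556/8) = 87.0614
CV = 87.0614 / 661.2222 = 0.13167

0.132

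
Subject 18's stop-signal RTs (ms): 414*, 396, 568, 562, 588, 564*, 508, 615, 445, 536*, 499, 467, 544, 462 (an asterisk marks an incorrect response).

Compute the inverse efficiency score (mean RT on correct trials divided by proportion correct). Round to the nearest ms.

654 ms

Correct trials (n=11): 396, 568, 562, 588, 508, 615, 445, 499, 467, 544, 462
Mean correct RT = 5654/11 = 514.0000 ms
Proportion correct = 11/14
IES = 514.0000 / (11/14) = 654.182 ms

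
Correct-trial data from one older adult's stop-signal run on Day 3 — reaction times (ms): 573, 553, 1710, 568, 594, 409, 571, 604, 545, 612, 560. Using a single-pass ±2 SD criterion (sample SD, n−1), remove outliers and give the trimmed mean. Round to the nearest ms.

559 ms

n = 11, ΣRT = 7299, M = 663.545
Σ(x−M)² = 1233786.73; s = √(1233786.73/10) = 351.253
Cutoffs: 663.545 ± 2·351.253 → [-39.0, 1366.1]
Outside: 1710 → excluded.
Retained (n=10): Σ = 5589, mean = 5589/10 = 558.900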